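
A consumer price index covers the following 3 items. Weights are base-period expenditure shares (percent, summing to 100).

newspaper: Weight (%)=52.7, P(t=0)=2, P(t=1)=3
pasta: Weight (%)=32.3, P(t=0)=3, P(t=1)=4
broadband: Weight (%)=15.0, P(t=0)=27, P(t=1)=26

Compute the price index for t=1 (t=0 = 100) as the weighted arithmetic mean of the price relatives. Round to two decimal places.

136.56

newspaper: 52.7 × (3/2) = 52.7 × 1.500000 = 79.0500
pasta: 32.3 × (4/3) = 32.3 × 1.333333 = 43.0667
broadband: 15.0 × (26/27) = 15.0 × 0.962963 = 14.4444
Index = Σ wᵢ·(p₁ᵢ/p₀ᵢ) = 79.0500 + 43.0667 + 14.4444 = 136.5611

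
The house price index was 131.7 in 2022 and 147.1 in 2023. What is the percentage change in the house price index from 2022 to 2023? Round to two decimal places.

11.69%

Change = (147.1 − 131.7) / 131.7 × 100
       = 15.4 / 131.7 × 100 = 11.6932%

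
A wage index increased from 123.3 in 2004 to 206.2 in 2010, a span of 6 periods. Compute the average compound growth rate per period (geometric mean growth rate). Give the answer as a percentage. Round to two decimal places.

8.95%

Growth factor = (206.2/123.3)^(1/6) = (1.672344)^(1/6) = 1.089484
Growth rate = 1.089484 − 1 = 0.089484 = 8.9484%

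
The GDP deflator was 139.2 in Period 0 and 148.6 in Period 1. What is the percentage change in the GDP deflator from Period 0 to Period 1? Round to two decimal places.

6.75%

Change = (148.6 − 139.2) / 139.2 × 100
       = 9.4 / 139.2 × 100 = 6.7529%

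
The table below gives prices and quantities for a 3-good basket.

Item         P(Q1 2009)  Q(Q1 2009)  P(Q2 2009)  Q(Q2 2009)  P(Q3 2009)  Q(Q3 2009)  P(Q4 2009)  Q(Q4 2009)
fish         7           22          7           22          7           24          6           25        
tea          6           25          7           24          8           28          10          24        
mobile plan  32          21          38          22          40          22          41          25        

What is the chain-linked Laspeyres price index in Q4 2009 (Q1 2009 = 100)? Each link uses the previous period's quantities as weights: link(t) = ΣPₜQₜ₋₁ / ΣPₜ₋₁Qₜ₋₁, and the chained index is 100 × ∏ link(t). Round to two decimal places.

Link Q1 2009→Q2 2009:
ΣP(Q2 2009)Q(Q1 2009) = 7×22 + 7×25 + 38×21 = 154 + 175 + 798 = 1127
ΣP(Q1 2009)Q(Q1 2009) = 7×22 + 6×25 + 32×21 = 154 + 150 + 672 = 976
link = 1127/976 = 1.154713
Link Q2 2009→Q3 2009:
ΣP(Q3 2009)Q(Q2 2009) = 7×22 + 8×24 + 40×22 = 154 + 192 + 880 = 1226
ΣP(Q2 2009)Q(Q2 2009) = 7×22 + 7×24 + 38×22 = 154 + 168 + 836 = 1158
link = 1226/1158 = 1.058722
Link Q3 2009→Q4 2009:
ΣP(Q4 2009)Q(Q3 2009) = 6×24 + 10×28 + 41×22 = 144 + 280 + 902 = 1326
ΣP(Q3 2009)Q(Q3 2009) = 7×24 + 8×28 + 40×22 = 168 + 224 + 880 = 1272
link = 1326/1272 = 1.042453
Chained index = 100 × 1.154713 × 1.058722 × 1.042453 = 127.4420

127.44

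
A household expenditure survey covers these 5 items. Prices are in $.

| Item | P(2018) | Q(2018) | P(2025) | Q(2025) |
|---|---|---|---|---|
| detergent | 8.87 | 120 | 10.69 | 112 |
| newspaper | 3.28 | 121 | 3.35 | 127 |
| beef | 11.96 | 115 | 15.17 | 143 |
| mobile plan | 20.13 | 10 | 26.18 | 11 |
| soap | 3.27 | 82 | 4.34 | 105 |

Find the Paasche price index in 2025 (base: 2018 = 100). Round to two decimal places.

123.08

Paasche price index uses current-period quantities as weights.
ΣP(2025)·Q(2025) = 10.69×112 + 3.35×127 + 15.17×143 + 26.18×11 + 4.34×105 = 1197.28 + 425.45 + 2169.31 + 287.98 + 455.7 = 4535.72
ΣP(2018)·Q(2025) = 8.87×112 + 3.28×127 + 11.96×143 + 20.13×11 + 3.27×105 = 993.44 + 416.56 + 1710.28 + 221.43 + 343.35 = 3685.06
Index = 4535.72 / 3685.06 × 100 = 123.0840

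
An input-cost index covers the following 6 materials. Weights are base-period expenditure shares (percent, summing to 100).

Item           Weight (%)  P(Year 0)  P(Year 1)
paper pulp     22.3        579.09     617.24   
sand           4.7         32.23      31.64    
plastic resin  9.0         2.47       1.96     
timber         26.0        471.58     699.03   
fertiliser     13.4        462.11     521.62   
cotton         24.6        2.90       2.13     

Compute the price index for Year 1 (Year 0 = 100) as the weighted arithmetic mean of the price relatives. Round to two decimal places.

paper pulp: 22.3 × (617.24/579.09) = 22.3 × 1.065879 = 23.7691
sand: 4.7 × (31.64/32.23) = 4.7 × 0.981694 = 4.6140
plastic resin: 9.0 × (1.96/2.47) = 9.0 × 0.793522 = 7.1417
timber: 26.0 × (699.03/471.58) = 26.0 × 1.482315 = 38.5402
fertiliser: 13.4 × (521.62/462.11) = 13.4 × 1.128779 = 15.1256
cotton: 24.6 × (2.13/2.90) = 24.6 × 0.734483 = 18.0683
Index = Σ wᵢ·(p₁ᵢ/p₀ᵢ) = 23.7691 + 4.6140 + 7.1417 + 38.5402 + 15.1256 + 18.0683 = 107.2589

107.26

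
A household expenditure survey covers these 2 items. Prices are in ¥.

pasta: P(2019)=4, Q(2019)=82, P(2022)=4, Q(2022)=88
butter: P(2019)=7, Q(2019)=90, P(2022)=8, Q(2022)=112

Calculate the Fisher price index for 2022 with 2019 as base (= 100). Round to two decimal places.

Laspeyres component (base-period weights):
ΣP(2022)Q(2019) = 4×82 + 8×90 = 328 + 720 = 1048
ΣP(2019)Q(2019) = 4×82 + 7×90 = 328 + 630 = 958
L = 1048 / 958 × 100 = 109.3946
Paasche component (current-period weights):
ΣP(2022)Q(2022) = 4×88 + 8×112 = 352 + 896 = 1248
ΣP(2019)Q(2022) = 4×88 + 7×112 = 352 + 784 = 1136
P = 1248 / 1136 × 100 = 109.8592
Fisher = √(L × P) = √(109.3946 × 109.8592) = 109.6266

109.63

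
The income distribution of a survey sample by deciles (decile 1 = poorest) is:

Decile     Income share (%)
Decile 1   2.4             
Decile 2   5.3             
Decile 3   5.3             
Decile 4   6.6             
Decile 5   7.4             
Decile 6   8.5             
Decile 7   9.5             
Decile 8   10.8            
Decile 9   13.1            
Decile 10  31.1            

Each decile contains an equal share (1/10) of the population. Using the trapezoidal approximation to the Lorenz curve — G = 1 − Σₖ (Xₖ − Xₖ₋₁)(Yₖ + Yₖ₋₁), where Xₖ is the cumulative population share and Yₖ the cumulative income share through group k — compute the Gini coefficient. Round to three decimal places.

0.350

Cumulative income shares Yₖ: 0.0240, 0.0770, 0.1300, 0.1960, 0.2700, 0.3550, 0.4500, 0.5580, 0.6890, 1.0000
Σ (Xₖ−Xₖ₋₁)(Yₖ+Yₖ₋₁) = (1/10)(0.0240+0.0000) + (1/10)(0.0770+0.0240) + (1/10)(0.1300+0.0770) + (1/10)(0.1960+0.1300) + (1/10)(0.2700+0.1960) + (1/10)(0.3550+0.2700) + (1/10)(0.4500+0.3550) + (1/10)(0.5580+0.4500) + (1/10)(0.6890+0.5580) + (1/10)(1.0000+0.6890)
  = 0.0024 + 0.0101 + 0.0207 + 0.0326 + 0.0466 + 0.0625 + 0.0805 + 0.1008 + 0.1247 + 0.1689 = 0.6498
G = 1 − 0.6498 = 0.3502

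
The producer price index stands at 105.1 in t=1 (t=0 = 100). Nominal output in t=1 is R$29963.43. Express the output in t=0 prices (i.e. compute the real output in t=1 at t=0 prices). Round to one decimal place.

28509.4

Real = Nominal ÷ (Index/100) = 29963.43 ÷ (105.1/100)
     = 29963.43 ÷ 1.051 = 28509.4481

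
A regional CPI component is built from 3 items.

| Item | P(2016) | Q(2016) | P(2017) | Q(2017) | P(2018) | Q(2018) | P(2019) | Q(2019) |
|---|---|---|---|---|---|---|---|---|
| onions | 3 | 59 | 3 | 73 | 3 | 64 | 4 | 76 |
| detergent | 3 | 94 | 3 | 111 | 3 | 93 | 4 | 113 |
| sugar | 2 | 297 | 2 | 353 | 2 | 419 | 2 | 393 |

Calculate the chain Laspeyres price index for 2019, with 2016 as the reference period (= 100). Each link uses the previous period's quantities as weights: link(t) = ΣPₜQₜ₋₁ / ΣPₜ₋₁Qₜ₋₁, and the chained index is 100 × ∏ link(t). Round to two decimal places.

Link 2016→2017:
ΣP(2017)Q(2016) = 3×59 + 3×94 + 2×297 = 177 + 282 + 594 = 1053
ΣP(2016)Q(2016) = 3×59 + 3×94 + 2×297 = 177 + 282 + 594 = 1053
link = 1053/1053 = 1.000000
Link 2017→2018:
ΣP(2018)Q(2017) = 3×73 + 3×111 + 2×353 = 219 + 333 + 706 = 1258
ΣP(2017)Q(2017) = 3×73 + 3×111 + 2×353 = 219 + 333 + 706 = 1258
link = 1258/1258 = 1.000000
Link 2018→2019:
ΣP(2019)Q(2018) = 4×64 + 4×93 + 2×419 = 256 + 372 + 838 = 1466
ΣP(2018)Q(2018) = 3×64 + 3×93 + 2×419 = 192 + 279 + 838 = 1309
link = 1466/1309 = 1.119939
Chained index = 100 × 1.000000 × 1.000000 × 1.119939 = 111.9939

111.99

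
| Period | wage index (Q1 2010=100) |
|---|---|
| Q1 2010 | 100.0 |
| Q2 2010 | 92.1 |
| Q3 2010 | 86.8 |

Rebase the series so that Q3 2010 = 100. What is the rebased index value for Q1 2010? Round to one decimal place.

115.2

Rebased(Q1 2010) = 100.0 / 86.8 × 100 = 115.2074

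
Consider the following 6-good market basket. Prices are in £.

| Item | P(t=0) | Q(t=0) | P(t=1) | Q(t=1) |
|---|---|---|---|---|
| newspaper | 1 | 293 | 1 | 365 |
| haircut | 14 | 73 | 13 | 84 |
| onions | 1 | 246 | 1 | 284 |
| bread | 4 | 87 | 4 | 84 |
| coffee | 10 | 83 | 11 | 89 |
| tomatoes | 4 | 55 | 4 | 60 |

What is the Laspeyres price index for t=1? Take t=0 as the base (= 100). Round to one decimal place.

Laspeyres price index uses base-period quantities as weights.
ΣP(t=1)·Q(t=0) = 1×293 + 13×73 + 1×246 + 4×87 + 11×83 + 4×55 = 293 + 949 + 246 + 348 + 913 + 220 = 2969
ΣP(t=0)·Q(t=0) = 1×293 + 14×73 + 1×246 + 4×87 + 10×83 + 4×55 = 293 + 1022 + 246 + 348 + 830 + 220 = 2959
Index = 2969 / 2959 × 100 = 100.3380

100.3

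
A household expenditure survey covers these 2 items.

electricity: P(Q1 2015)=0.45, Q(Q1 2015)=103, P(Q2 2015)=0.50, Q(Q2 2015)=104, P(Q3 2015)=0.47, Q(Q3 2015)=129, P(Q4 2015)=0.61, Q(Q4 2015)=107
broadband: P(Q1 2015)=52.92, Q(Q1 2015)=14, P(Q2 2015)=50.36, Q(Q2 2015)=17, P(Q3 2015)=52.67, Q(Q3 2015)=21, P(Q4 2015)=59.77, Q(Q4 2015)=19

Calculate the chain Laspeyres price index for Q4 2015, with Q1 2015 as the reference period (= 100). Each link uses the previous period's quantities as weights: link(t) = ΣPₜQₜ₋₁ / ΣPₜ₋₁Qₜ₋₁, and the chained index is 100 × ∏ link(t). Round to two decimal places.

Link Q1 2015→Q2 2015:
ΣP(Q2 2015)Q(Q1 2015) = 0.50×103 + 50.36×14 = 51.5 + 705.04 = 756.54
ΣP(Q1 2015)Q(Q1 2015) = 0.45×103 + 52.92×14 = 46.35 + 740.88 = 787.23
link = 756.54/787.23 = 0.961015
Link Q2 2015→Q3 2015:
ΣP(Q3 2015)Q(Q2 2015) = 0.47×104 + 52.67×17 = 48.88 + 895.39 = 944.27
ΣP(Q2 2015)Q(Q2 2015) = 0.50×104 + 50.36×17 = 52 + 856.12 = 908.12
link = 944.27/908.12 = 1.039808
Link Q3 2015→Q4 2015:
ΣP(Q4 2015)Q(Q3 2015) = 0.61×129 + 59.77×21 = 78.69 + 1255.17 = 1333.86
ΣP(Q3 2015)Q(Q3 2015) = 0.47×129 + 52.67×21 = 60.63 + 1106.07 = 1166.7
link = 1333.86/1166.7 = 1.143276
Chained index = 100 × 0.961015 × 1.039808 × 1.143276 = 114.2442

114.24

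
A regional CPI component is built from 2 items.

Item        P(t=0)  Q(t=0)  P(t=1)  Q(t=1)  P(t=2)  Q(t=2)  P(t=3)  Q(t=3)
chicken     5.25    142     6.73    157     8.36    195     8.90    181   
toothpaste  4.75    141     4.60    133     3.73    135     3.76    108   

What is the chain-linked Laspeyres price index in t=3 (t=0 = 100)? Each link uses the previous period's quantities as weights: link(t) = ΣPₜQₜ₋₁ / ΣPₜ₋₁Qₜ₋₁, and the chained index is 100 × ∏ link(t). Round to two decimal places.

129.18

Link t=0→t=1:
ΣP(t=1)Q(t=0) = 6.73×142 + 4.60×141 = 955.66 + 648.6 = 1604.26
ΣP(t=0)Q(t=0) = 5.25×142 + 4.75×141 = 745.5 + 669.75 = 1415.25
link = 1604.26/1415.25 = 1.133552
Link t=1→t=2:
ΣP(t=2)Q(t=1) = 8.36×157 + 3.73×133 = 1312.52 + 496.09 = 1808.61
ΣP(t=1)Q(t=1) = 6.73×157 + 4.60×133 = 1056.61 + 611.8 = 1668.41
link = 1808.61/1668.41 = 1.084032
Link t=2→t=3:
ΣP(t=3)Q(t=2) = 8.90×195 + 3.76×135 = 1735.5 + 507.6 = 2243.1
ΣP(t=2)Q(t=2) = 8.36×195 + 3.73×135 = 1630.2 + 503.55 = 2133.75
link = 2243.1/2133.75 = 1.051248
Chained index = 100 × 1.133552 × 1.084032 × 1.051248 = 129.1781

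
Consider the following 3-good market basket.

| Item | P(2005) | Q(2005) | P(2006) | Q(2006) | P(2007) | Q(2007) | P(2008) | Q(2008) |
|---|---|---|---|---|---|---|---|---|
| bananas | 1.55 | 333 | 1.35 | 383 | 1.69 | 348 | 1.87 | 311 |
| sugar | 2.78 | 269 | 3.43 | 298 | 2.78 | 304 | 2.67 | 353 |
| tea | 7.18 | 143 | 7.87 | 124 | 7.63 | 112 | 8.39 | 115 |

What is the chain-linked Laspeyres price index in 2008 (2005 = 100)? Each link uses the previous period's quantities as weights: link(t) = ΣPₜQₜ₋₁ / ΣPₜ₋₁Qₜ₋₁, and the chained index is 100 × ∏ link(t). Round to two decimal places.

Link 2005→2006:
ΣP(2006)Q(2005) = 1.35×333 + 3.43×269 + 7.87×143 = 449.55 + 922.67 + 1125.41 = 2497.63
ΣP(2005)Q(2005) = 1.55×333 + 2.78×269 + 7.18×143 = 516.15 + 747.82 + 1026.74 = 2290.71
link = 2497.63/2290.71 = 1.090330
Link 2006→2007:
ΣP(2007)Q(2006) = 1.69×383 + 2.78×298 + 7.63×124 = 647.27 + 828.44 + 946.12 = 2421.83
ΣP(2006)Q(2006) = 1.35×383 + 3.43×298 + 7.87×124 = 517.05 + 1022.14 + 975.88 = 2515.07
link = 2421.83/2515.07 = 0.962927
Link 2007→2008:
ΣP(2008)Q(2007) = 1.87×348 + 2.67×304 + 8.39×112 = 650.76 + 811.68 + 939.68 = 2402.12
ΣP(2007)Q(2007) = 1.69×348 + 2.78×304 + 7.63×112 = 588.12 + 845.12 + 854.56 = 2287.8
link = 2402.12/2287.8 = 1.049969
Chained index = 100 × 1.090330 × 0.962927 × 1.049969 = 110.2372

110.24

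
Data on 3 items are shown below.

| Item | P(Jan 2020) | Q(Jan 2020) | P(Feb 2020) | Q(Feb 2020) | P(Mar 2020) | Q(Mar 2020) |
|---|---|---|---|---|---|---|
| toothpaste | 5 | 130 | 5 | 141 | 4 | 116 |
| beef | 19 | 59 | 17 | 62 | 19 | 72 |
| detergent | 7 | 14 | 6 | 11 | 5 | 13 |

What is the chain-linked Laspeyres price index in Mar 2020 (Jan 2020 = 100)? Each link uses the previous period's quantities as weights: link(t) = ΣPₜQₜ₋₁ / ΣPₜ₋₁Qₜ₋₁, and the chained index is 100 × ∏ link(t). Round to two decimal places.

Link Jan 2020→Feb 2020:
ΣP(Feb 2020)Q(Jan 2020) = 5×130 + 17×59 + 6×14 = 650 + 1003 + 84 = 1737
ΣP(Jan 2020)Q(Jan 2020) = 5×130 + 19×59 + 7×14 = 650 + 1121 + 98 = 1869
link = 1737/1869 = 0.929374
Link Feb 2020→Mar 2020:
ΣP(Mar 2020)Q(Feb 2020) = 4×141 + 19×62 + 5×11 = 564 + 1178 + 55 = 1797
ΣP(Feb 2020)Q(Feb 2020) = 5×141 + 17×62 + 6×11 = 705 + 1054 + 66 = 1825
link = 1797/1825 = 0.984658
Chained index = 100 × 0.929374 × 0.984658 = 91.5115

91.51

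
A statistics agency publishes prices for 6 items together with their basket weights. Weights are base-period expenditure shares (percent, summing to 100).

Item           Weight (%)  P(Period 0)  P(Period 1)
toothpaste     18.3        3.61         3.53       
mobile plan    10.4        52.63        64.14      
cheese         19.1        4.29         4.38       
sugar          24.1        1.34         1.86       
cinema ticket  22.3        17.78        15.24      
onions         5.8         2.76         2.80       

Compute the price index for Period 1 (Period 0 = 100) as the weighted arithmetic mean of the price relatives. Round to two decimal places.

108.52

toothpaste: 18.3 × (3.53/3.61) = 18.3 × 0.977839 = 17.8945
mobile plan: 10.4 × (64.14/52.63) = 10.4 × 1.218697 = 12.6744
cheese: 19.1 × (4.38/4.29) = 19.1 × 1.020979 = 19.5007
sugar: 24.1 × (1.86/1.34) = 24.1 × 1.388060 = 33.4522
cinema ticket: 22.3 × (15.24/17.78) = 22.3 × 0.857143 = 19.1143
onions: 5.8 × (2.80/2.76) = 5.8 × 1.014493 = 5.8841
Index = Σ wᵢ·(p₁ᵢ/p₀ᵢ) = 17.8945 + 12.6744 + 19.5007 + 33.4522 + 19.1143 + 5.8841 = 108.5202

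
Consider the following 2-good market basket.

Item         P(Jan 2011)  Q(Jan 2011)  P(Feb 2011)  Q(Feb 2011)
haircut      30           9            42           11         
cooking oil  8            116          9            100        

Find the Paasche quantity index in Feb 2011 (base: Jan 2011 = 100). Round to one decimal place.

95.8

Paasche quantity index uses current-period prices as weights.
ΣP(Feb 2011)·Q(Feb 2011) = 42×11 + 9×100 = 462 + 900 = 1362
ΣP(Feb 2011)·Q(Jan 2011) = 42×9 + 9×116 = 378 + 1044 = 1422
Index = 1362 / 1422 × 100 = 95.7806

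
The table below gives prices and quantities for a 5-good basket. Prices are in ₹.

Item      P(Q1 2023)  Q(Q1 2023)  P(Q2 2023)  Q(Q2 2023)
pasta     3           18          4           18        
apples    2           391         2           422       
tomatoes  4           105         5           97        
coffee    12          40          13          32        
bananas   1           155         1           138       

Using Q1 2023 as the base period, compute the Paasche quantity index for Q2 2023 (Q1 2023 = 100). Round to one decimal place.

95.2

Paasche quantity index uses current-period prices as weights.
ΣP(Q2 2023)·Q(Q2 2023) = 4×18 + 2×422 + 5×97 + 13×32 + 1×138 = 72 + 844 + 485 + 416 + 138 = 1955
ΣP(Q2 2023)·Q(Q1 2023) = 4×18 + 2×391 + 5×105 + 13×40 + 1×155 = 72 + 782 + 525 + 520 + 155 = 2054
Index = 1955 / 2054 × 100 = 95.1801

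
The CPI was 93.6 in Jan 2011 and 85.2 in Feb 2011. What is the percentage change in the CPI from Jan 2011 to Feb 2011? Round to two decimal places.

Change = (85.2 − 93.6) / 93.6 × 100
       = -8.4 / 93.6 × 100 = -8.9744%

-8.97%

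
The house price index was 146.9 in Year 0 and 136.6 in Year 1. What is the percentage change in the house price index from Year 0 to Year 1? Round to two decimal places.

-7.01%

Change = (136.6 − 146.9) / 146.9 × 100
       = -10.3 / 146.9 × 100 = -7.0116%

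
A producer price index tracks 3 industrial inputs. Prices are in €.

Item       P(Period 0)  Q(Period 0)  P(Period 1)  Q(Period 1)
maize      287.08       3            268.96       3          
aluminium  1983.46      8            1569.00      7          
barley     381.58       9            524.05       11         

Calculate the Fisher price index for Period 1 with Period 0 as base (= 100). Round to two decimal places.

Laspeyres component (base-period weights):
ΣP(Period 1)Q(Period 0) = 268.96×3 + 1569.00×8 + 524.05×9 = 806.88 + 12552 + 4716.45 = 18075.33
ΣP(Period 0)Q(Period 0) = 287.08×3 + 1983.46×8 + 381.58×9 = 861.24 + 15867.68 + 3434.22 = 20163.14
L = 18075.33 / 20163.14 × 100 = 89.6454
Paasche component (current-period weights):
ΣP(Period 1)Q(Period 1) = 268.96×3 + 1569.00×7 + 524.05×11 = 806.88 + 10983 + 5764.55 = 17554.43
ΣP(Period 0)Q(Period 1) = 287.08×3 + 1983.46×7 + 381.58×11 = 861.24 + 13884.22 + 4197.38 = 18942.84
P = 17554.43 / 18942.84 × 100 = 92.6705
Fisher = √(L × P) = √(89.6454 × 92.6705) = 91.1454

91.15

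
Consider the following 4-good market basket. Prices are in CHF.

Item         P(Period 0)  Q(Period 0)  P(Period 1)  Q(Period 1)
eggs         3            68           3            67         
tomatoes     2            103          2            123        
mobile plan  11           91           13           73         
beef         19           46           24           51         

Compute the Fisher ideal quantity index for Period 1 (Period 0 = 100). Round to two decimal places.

97.13

Laspeyres component (base-period weights):
ΣP(Period 0)Q(Period 1) = 3×67 + 2×123 + 11×73 + 19×51 = 201 + 246 + 803 + 969 = 2219
ΣP(Period 0)Q(Period 0) = 3×68 + 2×103 + 11×91 + 19×46 = 204 + 206 + 1001 + 874 = 2285
L = 2219 / 2285 × 100 = 97.1116
Paasche component (current-period weights):
ΣP(Period 1)Q(Period 1) = 3×67 + 2×123 + 13×73 + 24×51 = 201 + 246 + 949 + 1224 = 2620
ΣP(Period 1)Q(Period 0) = 3×68 + 2×103 + 13×91 + 24×46 = 204 + 206 + 1183 + 1104 = 2697
P = 2620 / 2697 × 100 = 97.1450
Fisher = √(L × P) = √(97.1116 × 97.1450) = 97.1283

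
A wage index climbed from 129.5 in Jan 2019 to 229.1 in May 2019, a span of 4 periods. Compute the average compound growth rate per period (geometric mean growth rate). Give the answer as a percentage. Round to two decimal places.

Growth factor = (229.1/129.5)^(1/4) = (1.769112)^(1/4) = 1.153291
Growth rate = 1.153291 − 1 = 0.153291 = 15.3291%

15.33%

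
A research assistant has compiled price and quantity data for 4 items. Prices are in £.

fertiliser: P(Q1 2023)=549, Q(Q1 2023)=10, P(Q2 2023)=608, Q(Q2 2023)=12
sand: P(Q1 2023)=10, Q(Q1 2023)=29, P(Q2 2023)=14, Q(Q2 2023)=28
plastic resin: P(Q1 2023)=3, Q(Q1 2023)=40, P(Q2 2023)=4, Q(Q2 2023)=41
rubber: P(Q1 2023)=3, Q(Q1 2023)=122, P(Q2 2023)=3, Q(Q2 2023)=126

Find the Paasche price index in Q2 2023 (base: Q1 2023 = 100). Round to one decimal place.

111.7

Paasche price index uses current-period quantities as weights.
ΣP(Q2 2023)·Q(Q2 2023) = 608×12 + 14×28 + 4×41 + 3×126 = 7296 + 392 + 164 + 378 = 8230
ΣP(Q1 2023)·Q(Q2 2023) = 549×12 + 10×28 + 3×41 + 3×126 = 6588 + 280 + 123 + 378 = 7369
Index = 8230 / 7369 × 100 = 111.6841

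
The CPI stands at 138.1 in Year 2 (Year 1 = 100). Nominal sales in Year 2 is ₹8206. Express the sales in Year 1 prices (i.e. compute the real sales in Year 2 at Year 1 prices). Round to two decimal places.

Real = Nominal ÷ (Index/100) = 8206 ÷ (138.1/100)
     = 8206 ÷ 1.381 = 5942.0710

5942.07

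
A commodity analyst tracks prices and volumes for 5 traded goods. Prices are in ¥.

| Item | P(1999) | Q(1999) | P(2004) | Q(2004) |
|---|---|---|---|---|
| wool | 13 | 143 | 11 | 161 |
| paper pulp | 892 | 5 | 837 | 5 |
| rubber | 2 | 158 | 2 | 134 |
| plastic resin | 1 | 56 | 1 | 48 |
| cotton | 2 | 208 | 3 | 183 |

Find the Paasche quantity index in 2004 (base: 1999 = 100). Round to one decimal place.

Paasche quantity index uses current-period prices as weights.
ΣP(2004)·Q(2004) = 11×161 + 837×5 + 2×134 + 1×48 + 3×183 = 1771 + 4185 + 268 + 48 + 549 = 6821
ΣP(2004)·Q(1999) = 11×143 + 837×5 + 2×158 + 1×56 + 3×208 = 1573 + 4185 + 316 + 56 + 624 = 6754
Index = 6821 / 6754 × 100 = 100.9920

101.0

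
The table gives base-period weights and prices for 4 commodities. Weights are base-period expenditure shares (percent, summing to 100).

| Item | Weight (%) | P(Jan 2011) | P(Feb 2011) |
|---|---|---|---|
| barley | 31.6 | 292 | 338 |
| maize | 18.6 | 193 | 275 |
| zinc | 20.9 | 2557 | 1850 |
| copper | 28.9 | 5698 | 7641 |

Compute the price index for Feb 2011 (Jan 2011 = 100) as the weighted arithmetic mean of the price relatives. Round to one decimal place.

barley: 31.6 × (338/292) = 31.6 × 1.157534 = 36.5781
maize: 18.6 × (275/193) = 18.6 × 1.424870 = 26.5026
zinc: 20.9 × (1850/2557) = 20.9 × 0.723504 = 15.1212
copper: 28.9 × (7641/5698) = 28.9 × 1.340997 = 38.7548
Index = Σ wᵢ·(p₁ᵢ/p₀ᵢ) = 36.5781 + 26.5026 + 15.1212 + 38.7548 = 116.9567

117.0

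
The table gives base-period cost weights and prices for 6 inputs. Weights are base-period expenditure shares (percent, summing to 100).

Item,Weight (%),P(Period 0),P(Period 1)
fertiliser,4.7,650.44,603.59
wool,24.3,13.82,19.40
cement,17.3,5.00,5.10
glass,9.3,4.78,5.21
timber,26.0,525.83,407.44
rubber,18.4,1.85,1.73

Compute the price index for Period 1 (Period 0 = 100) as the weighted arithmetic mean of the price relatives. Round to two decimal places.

103.61

fertiliser: 4.7 × (603.59/650.44) = 4.7 × 0.927972 = 4.3615
wool: 24.3 × (19.40/13.82) = 24.3 × 1.403763 = 34.1114
cement: 17.3 × (5.10/5.00) = 17.3 × 1.020000 = 17.6460
glass: 9.3 × (5.21/4.78) = 9.3 × 1.089958 = 10.1366
timber: 26.0 × (407.44/525.83) = 26.0 × 0.774851 = 20.1461
rubber: 18.4 × (1.73/1.85) = 18.4 × 0.935135 = 17.2065
Index = Σ wᵢ·(p₁ᵢ/p₀ᵢ) = 4.3615 + 34.1114 + 17.6460 + 10.1366 + 20.1461 + 17.2065 = 103.6081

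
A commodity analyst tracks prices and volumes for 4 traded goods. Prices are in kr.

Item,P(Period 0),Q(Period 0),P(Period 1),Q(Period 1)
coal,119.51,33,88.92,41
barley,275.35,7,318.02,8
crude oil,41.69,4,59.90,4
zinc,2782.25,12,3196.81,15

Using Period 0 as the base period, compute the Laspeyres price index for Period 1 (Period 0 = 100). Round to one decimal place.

Laspeyres price index uses base-period quantities as weights.
ΣP(Period 1)·Q(Period 0) = 88.92×33 + 318.02×7 + 59.90×4 + 3196.81×12 = 2934.36 + 2226.14 + 239.6 + 38361.72 = 43761.82
ΣP(Period 0)·Q(Period 0) = 119.51×33 + 275.35×7 + 41.69×4 + 2782.25×12 = 3943.83 + 1927.45 + 166.76 + 33387 = 39425.04
Index = 43761.82 / 39425.04 × 100 = 111.0001

111.0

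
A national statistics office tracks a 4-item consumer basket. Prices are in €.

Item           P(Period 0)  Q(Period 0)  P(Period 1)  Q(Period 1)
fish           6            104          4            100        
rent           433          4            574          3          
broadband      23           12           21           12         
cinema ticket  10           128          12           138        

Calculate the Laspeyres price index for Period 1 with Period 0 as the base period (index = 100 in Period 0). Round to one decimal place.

Laspeyres price index uses base-period quantities as weights.
ΣP(Period 1)·Q(Period 0) = 4×104 + 574×4 + 21×12 + 12×128 = 416 + 2296 + 252 + 1536 = 4500
ΣP(Period 0)·Q(Period 0) = 6×104 + 433×4 + 23×12 + 10×128 = 624 + 1732 + 276 + 1280 = 3912
Index = 4500 / 3912 × 100 = 115.0307

115.0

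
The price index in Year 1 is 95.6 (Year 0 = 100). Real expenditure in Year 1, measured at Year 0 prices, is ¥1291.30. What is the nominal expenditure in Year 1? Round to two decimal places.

1234.48

Nominal = Real × (Index/100) = 1291.30 × (95.6/100)
        = 1291.30 × 0.956 = 1234.4828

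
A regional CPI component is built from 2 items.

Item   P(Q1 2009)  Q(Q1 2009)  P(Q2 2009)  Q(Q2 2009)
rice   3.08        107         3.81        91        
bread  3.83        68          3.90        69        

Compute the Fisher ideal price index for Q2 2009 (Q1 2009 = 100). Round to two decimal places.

Laspeyres component (base-period weights):
ΣP(Q2 2009)Q(Q1 2009) = 3.81×107 + 3.90×68 = 407.67 + 265.2 = 672.87
ΣP(Q1 2009)Q(Q1 2009) = 3.08×107 + 3.83×68 = 329.56 + 260.44 = 590
L = 672.87 / 590 × 100 = 114.0458
Paasche component (current-period weights):
ΣP(Q2 2009)Q(Q2 2009) = 3.81×91 + 3.90×69 = 346.71 + 269.1 = 615.81
ΣP(Q1 2009)Q(Q2 2009) = 3.08×91 + 3.83×69 = 280.28 + 264.27 = 544.55
P = 615.81 / 544.55 × 100 = 113.0860
Fisher = √(L × P) = √(114.0458 × 113.0860) = 113.5649

113.56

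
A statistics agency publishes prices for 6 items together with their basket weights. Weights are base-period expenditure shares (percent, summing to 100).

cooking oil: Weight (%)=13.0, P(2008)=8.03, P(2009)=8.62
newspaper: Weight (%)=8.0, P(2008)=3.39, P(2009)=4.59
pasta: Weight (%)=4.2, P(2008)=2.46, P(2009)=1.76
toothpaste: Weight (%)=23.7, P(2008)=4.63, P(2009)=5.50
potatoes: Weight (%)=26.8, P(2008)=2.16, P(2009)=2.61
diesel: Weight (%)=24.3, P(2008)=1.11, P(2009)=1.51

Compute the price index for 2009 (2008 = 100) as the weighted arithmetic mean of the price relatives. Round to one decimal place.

121.4

cooking oil: 13.0 × (8.62/8.03) = 13.0 × 1.073474 = 13.9552
newspaper: 8.0 × (4.59/3.39) = 8.0 × 1.353982 = 10.8319
pasta: 4.2 × (1.76/2.46) = 4.2 × 0.715447 = 3.0049
toothpaste: 23.7 × (5.50/4.63) = 23.7 × 1.187905 = 28.1533
potatoes: 26.8 × (2.61/2.16) = 26.8 × 1.208333 = 32.3833
diesel: 24.3 × (1.51/1.11) = 24.3 × 1.360360 = 33.0568
Index = Σ wᵢ·(p₁ᵢ/p₀ᵢ) = 13.9552 + 10.8319 + 3.0049 + 28.1533 + 32.3833 + 33.0568 = 121.3853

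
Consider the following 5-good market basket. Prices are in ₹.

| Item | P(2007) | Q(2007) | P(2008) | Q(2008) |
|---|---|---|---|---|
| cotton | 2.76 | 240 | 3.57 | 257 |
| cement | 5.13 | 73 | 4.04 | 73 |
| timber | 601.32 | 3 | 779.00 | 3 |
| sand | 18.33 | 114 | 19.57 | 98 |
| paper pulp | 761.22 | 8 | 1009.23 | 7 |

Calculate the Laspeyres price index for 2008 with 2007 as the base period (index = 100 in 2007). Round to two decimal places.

125.17

Laspeyres price index uses base-period quantities as weights.
ΣP(2008)·Q(2007) = 3.57×240 + 4.04×73 + 779.00×3 + 19.57×114 + 1009.23×8 = 856.8 + 294.92 + 2337 + 2230.98 + 8073.84 = 13793.54
ΣP(2007)·Q(2007) = 2.76×240 + 5.13×73 + 601.32×3 + 18.33×114 + 761.22×8 = 662.4 + 374.49 + 1803.96 + 2089.62 + 6089.76 = 11020.23
Index = 13793.54 / 11020.23 × 100 = 125.1656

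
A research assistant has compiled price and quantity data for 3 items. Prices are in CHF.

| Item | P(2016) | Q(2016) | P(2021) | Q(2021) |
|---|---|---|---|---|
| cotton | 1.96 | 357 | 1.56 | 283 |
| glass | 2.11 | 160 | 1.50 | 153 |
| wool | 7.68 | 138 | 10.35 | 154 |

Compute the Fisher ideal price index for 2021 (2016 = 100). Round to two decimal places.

108.00

Laspeyres component (base-period weights):
ΣP(2021)Q(2016) = 1.56×357 + 1.50×160 + 10.35×138 = 556.92 + 240 + 1428.3 = 2225.22
ΣP(2016)Q(2016) = 1.96×357 + 2.11×160 + 7.68×138 = 699.72 + 337.6 + 1059.84 = 2097.16
L = 2225.22 / 2097.16 × 100 = 106.1064
Paasche component (current-period weights):
ΣP(2021)Q(2021) = 1.56×283 + 1.50×153 + 10.35×154 = 441.48 + 229.5 + 1593.9 = 2264.88
ΣP(2016)Q(2021) = 1.96×283 + 2.11×153 + 7.68×154 = 554.68 + 322.83 + 1182.72 = 2060.23
P = 2264.88 / 2060.23 × 100 = 109.9334
Fisher = √(L × P) = √(106.1064 × 109.9334) = 108.0029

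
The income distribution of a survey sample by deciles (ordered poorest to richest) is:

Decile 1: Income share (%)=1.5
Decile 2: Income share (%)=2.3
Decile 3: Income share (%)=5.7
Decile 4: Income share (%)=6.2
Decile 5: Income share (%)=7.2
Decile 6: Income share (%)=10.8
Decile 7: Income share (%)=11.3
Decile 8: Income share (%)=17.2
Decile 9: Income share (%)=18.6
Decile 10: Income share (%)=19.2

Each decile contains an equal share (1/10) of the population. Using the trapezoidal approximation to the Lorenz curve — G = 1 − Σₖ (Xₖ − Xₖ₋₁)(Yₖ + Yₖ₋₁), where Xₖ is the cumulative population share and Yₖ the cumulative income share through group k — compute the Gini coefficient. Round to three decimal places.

Cumulative income shares Yₖ: 0.0150, 0.0380, 0.0950, 0.1570, 0.2290, 0.3370, 0.4500, 0.6220, 0.8080, 1.0000
Σ (Xₖ−Xₖ₋₁)(Yₖ+Yₖ₋₁) = (1/10)(0.0150+0.0000) + (1/10)(0.0380+0.0150) + (1/10)(0.0950+0.0380) + (1/10)(0.1570+0.0950) + (1/10)(0.2290+0.1570) + (1/10)(0.3370+0.2290) + (1/10)(0.4500+0.3370) + (1/10)(0.6220+0.4500) + (1/10)(0.8080+0.6220) + (1/10)(1.0000+0.8080)
  = 0.0015 + 0.0053 + 0.0133 + 0.0252 + 0.0386 + 0.0566 + 0.0787 + 0.1072 + 0.1430 + 0.1808 = 0.6502
G = 1 − 0.6502 = 0.3498

0.350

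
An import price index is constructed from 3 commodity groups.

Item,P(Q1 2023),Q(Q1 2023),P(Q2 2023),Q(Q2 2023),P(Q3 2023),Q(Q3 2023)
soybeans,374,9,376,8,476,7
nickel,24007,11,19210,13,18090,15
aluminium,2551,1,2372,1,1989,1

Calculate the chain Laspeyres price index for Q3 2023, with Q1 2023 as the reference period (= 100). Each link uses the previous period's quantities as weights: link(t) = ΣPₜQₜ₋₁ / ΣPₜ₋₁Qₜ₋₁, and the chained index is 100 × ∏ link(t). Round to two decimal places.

75.94

Link Q1 2023→Q2 2023:
ΣP(Q2 2023)Q(Q1 2023) = 376×9 + 19210×11 + 2372×1 = 3384 + 211310 + 2372 = 217066
ΣP(Q1 2023)Q(Q1 2023) = 374×9 + 24007×11 + 2551×1 = 3366 + 264077 + 2551 = 269994
link = 217066/269994 = 0.803966
Link Q2 2023→Q3 2023:
ΣP(Q3 2023)Q(Q2 2023) = 476×8 + 18090×13 + 1989×1 = 3808 + 235170 + 1989 = 240967
ΣP(Q2 2023)Q(Q2 2023) = 376×8 + 19210×13 + 2372×1 = 3008 + 249730 + 2372 = 255110
link = 240967/255110 = 0.944561
Chained index = 100 × 0.803966 × 0.944561 = 75.9395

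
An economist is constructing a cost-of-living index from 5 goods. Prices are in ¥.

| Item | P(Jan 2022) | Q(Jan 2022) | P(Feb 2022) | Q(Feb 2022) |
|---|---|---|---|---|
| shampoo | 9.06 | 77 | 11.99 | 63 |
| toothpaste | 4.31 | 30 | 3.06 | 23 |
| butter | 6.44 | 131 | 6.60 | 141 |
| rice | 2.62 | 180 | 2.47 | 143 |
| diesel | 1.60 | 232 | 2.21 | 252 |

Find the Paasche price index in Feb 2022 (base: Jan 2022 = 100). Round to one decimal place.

113.2

Paasche price index uses current-period quantities as weights.
ΣP(Feb 2022)·Q(Feb 2022) = 11.99×63 + 3.06×23 + 6.60×141 + 2.47×143 + 2.21×252 = 755.37 + 70.38 + 930.6 + 353.21 + 556.92 = 2666.48
ΣP(Jan 2022)·Q(Feb 2022) = 9.06×63 + 4.31×23 + 6.44×141 + 2.62×143 + 1.60×252 = 570.78 + 99.13 + 908.04 + 374.66 + 403.2 = 2355.81
Index = 2666.48 / 2355.81 × 100 = 113.1874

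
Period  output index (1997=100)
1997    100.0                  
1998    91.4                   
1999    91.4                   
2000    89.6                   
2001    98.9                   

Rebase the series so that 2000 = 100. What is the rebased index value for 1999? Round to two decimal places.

102.01

Rebased(1999) = 91.4 / 89.6 × 100 = 102.0089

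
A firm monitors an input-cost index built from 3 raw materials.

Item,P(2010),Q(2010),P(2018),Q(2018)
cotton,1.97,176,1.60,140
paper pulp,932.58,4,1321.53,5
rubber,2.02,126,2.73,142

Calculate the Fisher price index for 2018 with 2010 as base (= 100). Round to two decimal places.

137.31

Laspeyres component (base-period weights):
ΣP(2018)Q(2010) = 1.60×176 + 1321.53×4 + 2.73×126 = 281.6 + 5286.12 + 343.98 = 5911.7
ΣP(2010)Q(2010) = 1.97×176 + 932.58×4 + 2.02×126 = 346.72 + 3730.32 + 254.52 = 4331.56
L = 5911.7 / 4331.56 × 100 = 136.4797
Paasche component (current-period weights):
ΣP(2018)Q(2018) = 1.60×140 + 1321.53×5 + 2.73×142 = 224 + 6607.65 + 387.66 = 7219.31
ΣP(2010)Q(2018) = 1.97×140 + 932.58×5 + 2.02×142 = 275.8 + 4662.9 + 286.84 = 5225.54
P = 7219.31 / 5225.54 × 100 = 138.1543
Fisher = √(L × P) = √(136.4797 × 138.1543) = 137.3145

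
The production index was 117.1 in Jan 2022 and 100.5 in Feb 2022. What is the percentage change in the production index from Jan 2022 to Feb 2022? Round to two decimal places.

Change = (100.5 − 117.1) / 117.1 × 100
       = -16.6 / 117.1 × 100 = -14.1759%

-14.18%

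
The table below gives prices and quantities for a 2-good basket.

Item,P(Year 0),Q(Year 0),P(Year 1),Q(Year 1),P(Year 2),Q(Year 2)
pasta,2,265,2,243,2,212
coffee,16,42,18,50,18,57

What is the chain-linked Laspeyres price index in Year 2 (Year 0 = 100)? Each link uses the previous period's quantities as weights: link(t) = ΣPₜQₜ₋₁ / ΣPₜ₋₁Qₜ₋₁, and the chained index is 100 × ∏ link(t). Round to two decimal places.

106.99

Link Year 0→Year 1:
ΣP(Year 1)Q(Year 0) = 2×265 + 18×42 = 530 + 756 = 1286
ΣP(Year 0)Q(Year 0) = 2×265 + 16×42 = 530 + 672 = 1202
link = 1286/1202 = 1.069884
Link Year 1→Year 2:
ΣP(Year 2)Q(Year 1) = 2×243 + 18×50 = 486 + 900 = 1386
ΣP(Year 1)Q(Year 1) = 2×243 + 18×50 = 486 + 900 = 1386
link = 1386/1386 = 1.000000
Chained index = 100 × 1.069884 × 1.000000 = 106.9884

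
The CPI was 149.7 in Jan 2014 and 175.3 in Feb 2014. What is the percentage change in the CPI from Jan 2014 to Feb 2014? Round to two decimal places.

17.10%

Change = (175.3 − 149.7) / 149.7 × 100
       = 25.6 / 149.7 × 100 = 17.1009%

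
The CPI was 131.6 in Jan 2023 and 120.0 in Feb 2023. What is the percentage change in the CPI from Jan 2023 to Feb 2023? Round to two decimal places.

Change = (120.0 − 131.6) / 131.6 × 100
       = -11.6 / 131.6 × 100 = -8.8146%

-8.81%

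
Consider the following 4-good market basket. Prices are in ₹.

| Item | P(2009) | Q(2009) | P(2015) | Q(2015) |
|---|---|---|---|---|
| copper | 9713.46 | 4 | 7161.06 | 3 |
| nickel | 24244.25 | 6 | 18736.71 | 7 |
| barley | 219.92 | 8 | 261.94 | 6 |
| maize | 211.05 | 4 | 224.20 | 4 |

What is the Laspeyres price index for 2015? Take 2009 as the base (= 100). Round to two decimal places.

Laspeyres price index uses base-period quantities as weights.
ΣP(2015)·Q(2009) = 7161.06×4 + 18736.71×6 + 261.94×8 + 224.20×4 = 28644.24 + 112420.26 + 2095.52 + 896.8 = 144056.82
ΣP(2009)·Q(2009) = 9713.46×4 + 24244.25×6 + 219.92×8 + 211.05×4 = 38853.84 + 145465.5 + 1759.36 + 844.2 = 186922.9
Index = 144056.82 / 186922.9 × 100 = 77.0675

77.07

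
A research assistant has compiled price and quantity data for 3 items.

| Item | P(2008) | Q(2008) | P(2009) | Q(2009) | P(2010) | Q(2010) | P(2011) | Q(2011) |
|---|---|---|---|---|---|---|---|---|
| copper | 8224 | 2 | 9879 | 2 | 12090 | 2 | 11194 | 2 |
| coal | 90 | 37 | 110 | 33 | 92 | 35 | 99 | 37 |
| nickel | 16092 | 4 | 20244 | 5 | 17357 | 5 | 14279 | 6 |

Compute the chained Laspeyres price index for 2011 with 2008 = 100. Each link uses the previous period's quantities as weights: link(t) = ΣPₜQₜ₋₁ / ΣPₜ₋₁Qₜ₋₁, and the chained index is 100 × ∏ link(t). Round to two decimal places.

97.05

Link 2008→2009:
ΣP(2009)Q(2008) = 9879×2 + 110×37 + 20244×4 = 19758 + 4070 + 80976 = 104804
ΣP(2008)Q(2008) = 8224×2 + 90×37 + 16092×4 = 16448 + 3330 + 64368 = 84146
link = 104804/84146 = 1.245502
Link 2009→2010:
ΣP(2010)Q(2009) = 12090×2 + 92×33 + 17357×5 = 24180 + 3036 + 86785 = 114001
ΣP(2009)Q(2009) = 9879×2 + 110×33 + 20244×5 = 19758 + 3630 + 101220 = 124608
link = 114001/124608 = 0.914877
Link 2010→2011:
ΣP(2011)Q(2010) = 11194×2 + 99×35 + 14279×5 = 22388 + 3465 + 71395 = 97248
ΣP(2010)Q(2010) = 12090×2 + 92×35 + 17357×5 = 24180 + 3220 + 86785 = 114185
link = 97248/114185 = 0.851671
Chained index = 100 × 1.245502 × 0.914877 × 0.851671 = 97.0462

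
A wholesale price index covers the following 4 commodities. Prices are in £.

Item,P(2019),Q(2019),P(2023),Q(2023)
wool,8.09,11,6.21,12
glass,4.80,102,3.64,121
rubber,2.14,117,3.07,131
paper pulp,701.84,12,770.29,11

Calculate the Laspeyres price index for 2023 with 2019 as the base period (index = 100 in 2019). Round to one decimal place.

108.6

Laspeyres price index uses base-period quantities as weights.
ΣP(2023)·Q(2019) = 6.21×11 + 3.64×102 + 3.07×117 + 770.29×12 = 68.31 + 371.28 + 359.19 + 9243.48 = 10042.26
ΣP(2019)·Q(2019) = 8.09×11 + 4.80×102 + 2.14×117 + 701.84×12 = 88.99 + 489.6 + 250.38 + 8422.08 = 9251.05
Index = 10042.26 / 9251.05 × 100 = 108.5527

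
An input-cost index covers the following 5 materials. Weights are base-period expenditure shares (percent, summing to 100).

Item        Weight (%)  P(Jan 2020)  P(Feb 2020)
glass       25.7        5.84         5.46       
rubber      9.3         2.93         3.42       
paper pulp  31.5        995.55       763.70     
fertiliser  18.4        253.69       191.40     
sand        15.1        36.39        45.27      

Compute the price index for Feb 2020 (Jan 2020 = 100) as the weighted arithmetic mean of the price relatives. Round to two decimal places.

glass: 25.7 × (5.46/5.84) = 25.7 × 0.934932 = 24.0277
rubber: 9.3 × (3.42/2.93) = 9.3 × 1.167235 = 10.8553
paper pulp: 31.5 × (763.70/995.55) = 31.5 × 0.767114 = 24.1641
fertiliser: 18.4 × (191.40/253.69) = 18.4 × 0.754464 = 13.8821
sand: 15.1 × (45.27/36.39) = 15.1 × 1.244023 = 18.7847
Index = Σ wᵢ·(p₁ᵢ/p₀ᵢ) = 24.0277 + 10.8553 + 24.1641 + 13.8821 + 18.7847 = 91.7140

91.71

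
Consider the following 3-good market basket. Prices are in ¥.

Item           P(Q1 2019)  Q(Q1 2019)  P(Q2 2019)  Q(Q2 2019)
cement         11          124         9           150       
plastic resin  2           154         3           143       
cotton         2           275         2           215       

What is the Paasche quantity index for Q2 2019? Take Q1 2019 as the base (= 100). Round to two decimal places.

Paasche quantity index uses current-period prices as weights.
ΣP(Q2 2019)·Q(Q2 2019) = 9×150 + 3×143 + 2×215 = 1350 + 429 + 430 = 2209
ΣP(Q2 2019)·Q(Q1 2019) = 9×124 + 3×154 + 2×275 = 1116 + 462 + 550 = 2128
Index = 2209 / 2128 × 100 = 103.8064

103.81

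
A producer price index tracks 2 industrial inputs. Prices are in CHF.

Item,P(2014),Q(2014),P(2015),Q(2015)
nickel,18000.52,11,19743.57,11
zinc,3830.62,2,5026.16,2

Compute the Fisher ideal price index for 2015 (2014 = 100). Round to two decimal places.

Laspeyres component (base-period weights):
ΣP(2015)Q(2014) = 19743.57×11 + 5026.16×2 = 217179.27 + 10052.32 = 227231.59
ΣP(2014)Q(2014) = 18000.52×11 + 3830.62×2 = 198005.72 + 7661.24 = 205666.96
L = 227231.59 / 205666.96 × 100 = 110.4852
Paasche component (current-period weights):
ΣP(2015)Q(2015) = 19743.57×11 + 5026.16×2 = 217179.27 + 10052.32 = 227231.59
ΣP(2014)Q(2015) = 18000.52×11 + 3830.62×2 = 198005.72 + 7661.24 = 205666.96
P = 227231.59 / 205666.96 × 100 = 110.4852
Fisher = √(L × P) = √(110.4852 × 110.4852) = 110.4852

110.49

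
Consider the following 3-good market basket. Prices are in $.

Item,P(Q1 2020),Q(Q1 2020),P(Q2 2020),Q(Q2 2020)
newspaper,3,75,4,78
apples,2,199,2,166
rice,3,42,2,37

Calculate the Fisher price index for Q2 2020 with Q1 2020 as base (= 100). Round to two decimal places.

105.23

Laspeyres component (base-period weights):
ΣP(Q2 2020)Q(Q1 2020) = 4×75 + 2×199 + 2×42 = 300 + 398 + 84 = 782
ΣP(Q1 2020)Q(Q1 2020) = 3×75 + 2×199 + 3×42 = 225 + 398 + 126 = 749
L = 782 / 749 × 100 = 104.4059
Paasche component (current-period weights):
ΣP(Q2 2020)Q(Q2 2020) = 4×78 + 2×166 + 2×37 = 312 + 332 + 74 = 718
ΣP(Q1 2020)Q(Q2 2020) = 3×78 + 2×166 + 3×37 = 234 + 332 + 111 = 677
P = 718 / 677 × 100 = 106.0561
Fisher = √(L × P) = √(104.4059 × 106.0561) = 105.2278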